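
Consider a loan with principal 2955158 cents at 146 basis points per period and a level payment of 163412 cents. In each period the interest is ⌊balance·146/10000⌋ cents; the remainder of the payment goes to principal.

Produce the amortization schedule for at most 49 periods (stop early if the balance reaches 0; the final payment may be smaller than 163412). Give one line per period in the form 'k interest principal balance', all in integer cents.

1. interest=⌊2955158·146/10000⌋=43145; principal=163412-43145=120267; balance=2955158-120267=2834891
2. interest=⌊2834891·146/10000⌋=41389; principal=163412-41389=122023; balance=2834891-122023=2712868
3. interest=⌊2712868·146/10000⌋=39607; principal=163412-39607=123805; balance=2712868-123805=2589063
4. interest=⌊2589063·146/10000⌋=37800; principal=163412-37800=125612; balance=2589063-125612=2463451
5. interest=⌊2463451·146/10000⌋=35966; principal=163412-35966=127446; balance=2463451-127446=2336005
6. interest=⌊2336005·146/10000⌋=34105; principal=163412-34105=129307; balance=2336005-129307=2206698
7. interest=⌊2206698·146/10000⌋=32217; principal=163412-32217=131195; balance=2206698-131195=2075503
8. interest=⌊2075503·146/10000⌋=30302; principal=163412-30302=133110; balance=2075503-133110=1942393
9. interest=⌊1942393·146/10000⌋=28358; principal=163412-28358=135054; balance=1942393-135054=1807339
10. interest=⌊1807339·146/10000⌋=26387; principal=163412-26387=137025; balance=1807339-137025=1670314
11. interest=⌊1670314·146/10000⌋=24386; principal=163412-24386=139026; balance=1670314-139026=1531288
12. interest=⌊1531288·146/10000⌋=22356; principal=163412-22356=141056; balance=1531288-141056=1390232
13. interest=⌊1390232·146/10000⌋=20297; principal=163412-20297=143115; balance=1390232-143115=1247117
14. interest=⌊1247117·146/10000⌋=18207; principal=163412-18207=145205; balance=1247117-145205=1101912
15. interest=⌊1101912·146/10000⌋=16087; principal=163412-16087=147325; balance=1101912-147325=954587
16. interest=⌊954587·146/10000⌋=13936; principal=163412-13936=149476; balance=954587-149476=805111
17. interest=⌊805111·146/10000⌋=11754; principal=163412-11754=151658; balance=805111-151658=653453
18. interest=⌊653453·146/10000⌋=9540; principal=163412-9540=153872; balance=653453-153872=499581
19. interest=⌊499581·146/10000⌋=7293; principal=163412-7293=156119; balance=499581-156119=343462
20. interest=⌊343462·146/10000⌋=5014; principal=163412-5014=158398; balance=343462-158398=185064
21. interest=⌊185064·146/10000⌋=2701; principal=163412-2701=160711; balance=185064-160711=24353
22. interest=⌊24353·146/10000⌋=355; principal=min(163412-355,24353)=24353; balance=24353-24353=0

1 43145 120267 2834891
2 41389 122023 2712868
3 39607 123805 2589063
4 37800 125612 2463451
5 35966 127446 2336005
6 34105 129307 2206698
7 32217 131195 2075503
8 30302 133110 1942393
9 28358 135054 1807339
10 26387 137025 1670314
11 24386 139026 1531288
12 22356 141056 1390232
13 20297 143115 1247117
14 18207 145205 1101912
15 16087 147325 954587
16 13936 149476 805111
17 11754 151658 653453
18 9540 153872 499581
19 7293 156119 343462
20 5014 158398 185064
21 2701 160711 24353
22 355 24353 0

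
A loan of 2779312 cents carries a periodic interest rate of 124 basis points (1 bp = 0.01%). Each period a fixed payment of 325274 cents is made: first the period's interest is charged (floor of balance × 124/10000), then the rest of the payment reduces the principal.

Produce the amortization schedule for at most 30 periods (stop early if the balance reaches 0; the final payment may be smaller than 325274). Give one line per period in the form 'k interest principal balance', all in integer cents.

1 34463 290811 2488501
2 30857 294417 2194084
3 27206 298068 1896016
4 23510 301764 1594252
5 19768 305506 1288746
6 15980 309294 979452
7 12145 313129 666323
8 8262 317012 349311
9 4331 320943 28368
10 351 28368 0

1. interest=⌊2779312·124/10000⌋=34463; principal=325274-34463=290811; balance=2779312-290811=2488501
2. interest=⌊2488501·124/10000⌋=30857; principal=325274-30857=294417; balance=2488501-294417=2194084
3. interest=⌊2194084·124/10000⌋=27206; principal=325274-27206=298068; balance=2194084-298068=1896016
4. interest=⌊1896016·124/10000⌋=23510; principal=325274-23510=301764; balance=1896016-301764=1594252
5. interest=⌊1594252·124/10000⌋=19768; principal=325274-19768=305506; balance=1594252-305506=1288746
6. interest=⌊1288746·124/10000⌋=15980; principal=325274-15980=309294; balance=1288746-309294=979452
7. interest=⌊979452·124/10000⌋=12145; principal=325274-12145=313129; balance=979452-313129=666323
8. interest=⌊666323·124/10000⌋=8262; principal=325274-8262=317012; balance=666323-317012=349311
9. interest=⌊349311·124/10000⌋=4331; principal=325274-4331=320943; balance=349311-320943=28368
10. interest=⌊28368·124/10000⌋=351; principal=min(325274-351,28368)=28368; balance=28368-28368=0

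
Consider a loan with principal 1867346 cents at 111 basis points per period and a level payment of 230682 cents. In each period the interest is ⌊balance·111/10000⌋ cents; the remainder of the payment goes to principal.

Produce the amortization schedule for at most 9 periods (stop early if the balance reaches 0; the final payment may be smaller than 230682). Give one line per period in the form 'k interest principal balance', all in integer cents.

1 20727 209955 1657391
2 18397 212285 1445106
3 16040 214642 1230464
4 13658 217024 1013440
5 11249 219433 794007
6 8813 221869 572138
7 6350 224332 347806
8 3860 226822 120984
9 1342 120984 0

1. interest=⌊1867346·111/10000⌋=20727; principal=230682-20727=209955; balance=1867346-209955=1657391
2. interest=⌊1657391·111/10000⌋=18397; principal=230682-18397=212285; balance=1657391-212285=1445106
3. interest=⌊1445106·111/10000⌋=16040; principal=230682-16040=214642; balance=1445106-214642=1230464
4. interest=⌊1230464·111/10000⌋=13658; principal=230682-13658=217024; balance=1230464-217024=1013440
5. interest=⌊1013440·111/10000⌋=11249; principal=230682-11249=219433; balance=1013440-219433=794007
6. interest=⌊794007·111/10000⌋=8813; principal=230682-8813=221869; balance=794007-221869=572138
7. interest=⌊572138·111/10000⌋=6350; principal=230682-6350=224332; balance=572138-224332=347806
8. interest=⌊347806·111/10000⌋=3860; principal=230682-3860=226822; balance=347806-226822=120984
9. interest=⌊120984·111/10000⌋=1342; principal=min(230682-1342,120984)=120984; balance=120984-120984=0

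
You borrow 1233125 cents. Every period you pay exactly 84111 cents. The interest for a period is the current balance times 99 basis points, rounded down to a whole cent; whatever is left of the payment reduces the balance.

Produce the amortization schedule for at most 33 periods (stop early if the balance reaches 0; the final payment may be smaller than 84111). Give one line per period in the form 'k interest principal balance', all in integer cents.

1 12207 71904 1161221
2 11496 72615 1088606
3 10777 73334 1015272
4 10051 74060 941212
5 9317 74794 866418
6 8577 75534 790884
7 7829 76282 714602
8 7074 77037 637565
9 6311 77800 559765
10 5541 78570 481195
11 4763 79348 401847
12 3978 80133 321714
13 3184 80927 240787
14 2383 81728 159059
15 1574 82537 76522
16 757 76522 0

1. interest=⌊1233125·99/10000⌋=12207; principal=84111-12207=71904; balance=1233125-71904=1161221
2. interest=⌊1161221·99/10000⌋=11496; principal=84111-11496=72615; balance=1161221-72615=1088606
3. interest=⌊1088606·99/10000⌋=10777; principal=84111-10777=73334; balance=1088606-73334=1015272
4. interest=⌊1015272·99/10000⌋=10051; principal=84111-10051=74060; balance=1015272-74060=941212
5. interest=⌊941212·99/10000⌋=9317; principal=84111-9317=74794; balance=941212-74794=866418
6. interest=⌊866418·99/10000⌋=8577; principal=84111-8577=75534; balance=866418-75534=790884
7. interest=⌊790884·99/10000⌋=7829; principal=84111-7829=76282; balance=790884-76282=714602
8. interest=⌊714602·99/10000⌋=7074; principal=84111-7074=77037; balance=714602-77037=637565
9. interest=⌊637565·99/10000⌋=6311; principal=84111-6311=77800; balance=637565-77800=559765
10. interest=⌊559765·99/10000⌋=5541; principal=84111-5541=78570; balance=559765-78570=481195
11. interest=⌊481195·99/10000⌋=4763; principal=84111-4763=79348; balance=481195-79348=401847
12. interest=⌊401847·99/10000⌋=3978; principal=84111-3978=80133; balance=401847-80133=321714
13. interest=⌊321714·99/10000⌋=3184; principal=84111-3184=80927; balance=321714-80927=240787
14. interest=⌊240787·99/10000⌋=2383; principal=84111-2383=81728; balance=240787-81728=159059
15. interest=⌊159059·99/10000⌋=1574; principal=84111-1574=82537; balance=159059-82537=76522
16. interest=⌊76522·99/10000⌋=757; principal=min(84111-757,76522)=76522; balance=76522-76522=0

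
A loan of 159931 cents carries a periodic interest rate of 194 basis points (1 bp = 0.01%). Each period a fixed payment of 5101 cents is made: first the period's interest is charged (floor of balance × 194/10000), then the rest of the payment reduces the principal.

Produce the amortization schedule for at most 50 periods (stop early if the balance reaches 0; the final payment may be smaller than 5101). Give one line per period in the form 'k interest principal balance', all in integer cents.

1. interest=⌊159931·194/10000⌋=3102; principal=5101-3102=1999; balance=159931-1999=157932
2. interest=⌊157932·194/10000⌋=3063; principal=5101-3063=2038; balance=157932-2038=155894
3. interest=⌊155894·194/10000⌋=3024; principal=5101-3024=2077; balance=155894-2077=153817
4. interest=⌊153817·194/10000⌋=2984; principal=5101-2984=2117; balance=153817-2117=151700
5. interest=⌊151700·194/10000⌋=2942; principal=5101-2942=2159; balance=151700-2159=149541
6. interest=⌊149541·194/10000⌋=2901; principal=5101-2901=2200; balance=149541-2200=147341
7. interest=⌊147341·194/10000⌋=2858; principal=5101-2858=2243; balance=147341-2243=145098
8. interest=⌊145098·194/10000⌋=2814; principal=5101-2814=2287; balance=145098-2287=142811
9. interest=⌊142811·194/10000⌋=2770; principal=5101-2770=2331; balance=142811-2331=140480
10. interest=⌊140480·194/10000⌋=2725; principal=5101-2725=2376; balance=140480-2376=138104
11. interest=⌊138104·194/10000⌋=2679; principal=5101-2679=2422; balance=138104-2422=135682
12. interest=⌊135682·194/10000⌋=2632; principal=5101-2632=2469; balance=135682-2469=133213
13. interest=⌊133213·194/10000⌋=2584; principal=5101-2584=2517; balance=133213-2517=130696
14. interest=⌊130696·194/10000⌋=2535; principal=5101-2535=2566; balance=130696-2566=128130
15. interest=⌊128130·194/10000⌋=2485; principal=5101-2485=2616; balance=128130-2616=125514
16. interest=⌊125514·194/10000⌋=2434; principal=5101-2434=2667; balance=125514-2667=122847
17. interest=⌊122847·194/10000⌋=2383; principal=5101-2383=2718; balance=122847-2718=120129
18. interest=⌊120129·194/10000⌋=2330; principal=5101-2330=2771; balance=120129-2771=117358
19. interest=⌊117358·194/10000⌋=2276; principal=5101-2276=2825; balance=117358-2825=114533
20. interest=⌊114533·194/10000⌋=2221; principal=5101-2221=2880; balance=114533-2880=111653
21. interest=⌊111653·194/10000⌋=2166; principal=5101-2166=2935; balance=111653-2935=108718
22. interest=⌊108718·194/10000⌋=2109; principal=5101-2109=2992; balance=108718-2992=105726
23. interest=⌊105726·194/10000⌋=2051; principal=5101-2051=3050; balance=105726-3050=102676
24. interest=⌊102676·194/10000⌋=1991; principal=5101-1991=3110; balance=102676-3110=99566
25. interest=⌊99566·194/10000⌋=1931; principal=5101-1931=3170; balance=99566-3170=96396
26. interest=⌊96396·194/10000⌋=1870; principal=5101-1870=3231; balance=96396-3231=93165
27. interest=⌊93165·194/10000⌋=1807; principal=5101-1807=3294; balance=93165-3294=89871
28. interest=⌊89871·194/10000⌋=1743; principal=5101-1743=3358; balance=89871-3358=86513
29. interest=⌊86513·194/10000⌋=1678; principal=5101-1678=3423; balance=86513-3423=83090
30. interest=⌊83090·194/10000⌋=1611; principal=5101-1611=3490; balance=83090-3490=79600
31. interest=⌊79600·194/10000⌋=1544; principal=5101-1544=3557; balance=79600-3557=76043
32. interest=⌊76043·194/10000⌋=1475; principal=5101-1475=3626; balance=76043-3626=72417
33. interest=⌊72417·194/10000⌋=1404; principal=5101-1404=3697; balance=72417-3697=68720
34. interest=⌊68720·194/10000⌋=1333; principal=5101-1333=3768; balance=68720-3768=64952
35. interest=⌊64952·194/10000⌋=1260; principal=5101-1260=3841; balance=64952-3841=61111
36. interest=⌊61111·194/10000⌋=1185; principal=5101-1185=3916; balance=61111-3916=57195
37. interest=⌊57195·194/10000⌋=1109; principal=5101-1109=3992; balance=57195-3992=53203
38. interest=⌊53203·194/10000⌋=1032; principal=5101-1032=4069; balance=53203-4069=49134
39. interest=⌊49134·194/10000⌋=953; principal=5101-953=4148; balance=49134-4148=44986
40. interest=⌊44986·194/10000⌋=872; principal=5101-872=4229; balance=44986-4229=40757
41. interest=⌊40757·194/10000⌋=790; principal=5101-790=4311; balance=40757-4311=36446
42. interest=⌊36446·194/10000⌋=707; principal=5101-707=4394; balance=36446-4394=32052
43. interest=⌊32052·194/10000⌋=621; principal=5101-621=4480; balance=32052-4480=27572
44. interest=⌊27572·194/10000⌋=534; principal=5101-534=4567; balance=27572-4567=23005
45. interest=⌊23005·194/10000⌋=446; principal=5101-446=4655; balance=23005-4655=18350
46. interest=⌊18350·194/10000⌋=355; principal=5101-355=4746; balance=18350-4746=13604
47. interest=⌊13604·194/10000⌋=263; principal=5101-263=4838; balance=13604-4838=8766
48. interest=⌊8766·194/10000⌋=170; principal=5101-170=4931; balance=8766-4931=3835
49. interest=⌊3835·194/10000⌋=74; principal=min(5101-74,3835)=3835; balance=3835-3835=0

1 3102 1999 157932
2 3063 2038 155894
3 3024 2077 153817
4 2984 2117 151700
5 2942 2159 149541
6 2901 2200 147341
7 2858 2243 145098
8 2814 2287 142811
9 2770 2331 140480
10 2725 2376 138104
11 2679 2422 135682
12 2632 2469 133213
13 2584 2517 130696
14 2535 2566 128130
15 2485 2616 125514
16 2434 2667 122847
17 2383 2718 120129
18 2330 2771 117358
19 2276 2825 114533
20 2221 2880 111653
21 2166 2935 108718
22 2109 2992 105726
23 2051 3050 102676
24 1991 3110 99566
25 1931 3170 96396
26 1870 3231 93165
27 1807 3294 89871
28 1743 3358 86513
29 1678 3423 83090
30 1611 3490 79600
31 1544 3557 76043
32 1475 3626 72417
33 1404 3697 68720
34 1333 3768 64952
35 1260 3841 61111
36 1185 3916 57195
37 1109 3992 53203
38 1032 4069 49134
39 953 4148 44986
40 872 4229 40757
41 790 4311 36446
42 707 4394 32052
43 621 4480 27572
44 534 4567 23005
45 446 4655 18350
46 355 4746 13604
47 263 4838 8766
48 170 4931 3835
49 74 3835 0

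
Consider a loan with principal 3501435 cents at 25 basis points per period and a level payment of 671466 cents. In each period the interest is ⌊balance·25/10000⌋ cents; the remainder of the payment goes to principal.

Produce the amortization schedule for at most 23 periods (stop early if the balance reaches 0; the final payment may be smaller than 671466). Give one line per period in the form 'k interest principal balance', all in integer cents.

1. interest=⌊3501435·25/10000⌋=8753; principal=671466-8753=662713; balance=3501435-662713=2838722
2. interest=⌊2838722·25/10000⌋=7096; principal=671466-7096=664370; balance=2838722-664370=2174352
3. interest=⌊2174352·25/10000⌋=5435; principal=671466-5435=666031; balance=2174352-666031=1508321
4. interest=⌊1508321·25/10000⌋=3770; principal=671466-3770=667696; balance=1508321-667696=840625
5. interest=⌊840625·25/10000⌋=2101; principal=671466-2101=669365; balance=840625-669365=171260
6. interest=⌊171260·25/10000⌋=428; principal=min(671466-428,171260)=171260; balance=171260-171260=0

1 8753 662713 2838722
2 7096 664370 2174352
3 5435 666031 1508321
4 3770 667696 840625
5 2101 669365 171260
6 428 171260 0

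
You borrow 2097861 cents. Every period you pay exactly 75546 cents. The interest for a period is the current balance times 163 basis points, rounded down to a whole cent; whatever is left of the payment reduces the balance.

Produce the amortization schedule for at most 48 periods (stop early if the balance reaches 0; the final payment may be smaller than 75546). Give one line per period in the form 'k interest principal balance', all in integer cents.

1. interest=⌊2097861·163/10000⌋=34195; principal=75546-34195=41351; balance=2097861-41351=2056510
2. interest=⌊2056510·163/10000⌋=33521; principal=75546-33521=42025; balance=2056510-42025=2014485
3. interest=⌊2014485·163/10000⌋=32836; principal=75546-32836=42710; balance=2014485-42710=1971775
4. interest=⌊1971775·163/10000⌋=32139; principal=75546-32139=43407; balance=1971775-43407=1928368
5. interest=⌊1928368·163/10000⌋=31432; principal=75546-31432=44114; balance=1928368-44114=1884254
6. interest=⌊1884254·163/10000⌋=30713; principal=75546-30713=44833; balance=1884254-44833=1839421
7. interest=⌊1839421·163/10000⌋=29982; principal=75546-29982=45564; balance=1839421-45564=1793857
8. interest=⌊1793857·163/10000⌋=29239; principal=75546-29239=46307; balance=1793857-46307=1747550
9. interest=⌊1747550·163/10000⌋=28485; principal=75546-28485=47061; balance=1747550-47061=1700489
10. interest=⌊1700489·163/10000⌋=27717; principal=75546-27717=47829; balance=1700489-47829=1652660
11. interest=⌊1652660·163/10000⌋=26938; principal=75546-26938=48608; balance=1652660-48608=1604052
12. interest=⌊1604052·163/10000⌋=26146; principal=75546-26146=49400; balance=1604052-49400=1554652
13. interest=⌊1554652·163/10000⌋=25340; principal=75546-25340=50206; balance=1554652-50206=1504446
14. interest=⌊1504446·163/10000⌋=24522; principal=75546-24522=51024; balance=1504446-51024=1453422
15. interest=⌊1453422·163/10000⌋=23690; principal=75546-23690=51856; balance=1453422-51856=1401566
16. interest=⌊1401566·163/10000⌋=22845; principal=75546-22845=52701; balance=1401566-52701=1348865
17. interest=⌊1348865·163/10000⌋=21986; principal=75546-21986=53560; balance=1348865-53560=1295305
18. interest=⌊1295305·163/10000⌋=21113; principal=75546-21113=54433; balance=1295305-54433=1240872
19. interest=⌊1240872·163/10000⌋=20226; principal=75546-20226=55320; balance=1240872-55320=1185552
20. interest=⌊1185552·163/10000⌋=19324; principal=75546-19324=56222; balance=1185552-56222=1129330
21. interest=⌊1129330·163/10000⌋=18408; principal=75546-18408=57138; balance=1129330-57138=1072192
22. interest=⌊1072192·163/10000⌋=17476; principal=75546-17476=58070; balance=1072192-58070=1014122
23. interest=⌊1014122·163/10000⌋=16530; principal=75546-16530=59016; balance=1014122-59016=955106
24. interest=⌊955106·163/10000⌋=15568; principal=75546-15568=59978; balance=955106-59978=895128
25. interest=⌊895128·163/10000⌋=14590; principal=75546-14590=60956; balance=895128-60956=834172
26. interest=⌊834172·163/10000⌋=13597; principal=75546-13597=61949; balance=834172-61949=772223
27. interest=⌊772223·163/10000⌋=12587; principal=75546-12587=62959; balance=772223-62959=709264
28. interest=⌊709264·163/10000⌋=11561; principal=75546-11561=63985; balance=709264-63985=645279
29. interest=⌊645279·163/10000⌋=10518; principal=75546-10518=65028; balance=645279-65028=580251
30. interest=⌊580251·163/10000⌋=9458; principal=75546-9458=66088; balance=580251-66088=514163
31. interest=⌊514163·163/10000⌋=8380; principal=75546-8380=67166; balance=514163-67166=446997
32. interest=⌊446997·163/10000⌋=7286; principal=75546-7286=68260; balance=446997-68260=378737
33. interest=⌊378737·163/10000⌋=6173; principal=75546-6173=69373; balance=378737-69373=309364
34. interest=⌊309364·163/10000⌋=5042; principal=75546-5042=70504; balance=309364-70504=238860
35. interest=⌊238860·163/10000⌋=3893; principal=75546-3893=71653; balance=238860-71653=167207
36. interest=⌊167207·163/10000⌋=2725; principal=75546-2725=72821; balance=167207-72821=94386
37. interest=⌊94386·163/10000⌋=1538; principal=75546-1538=74008; balance=94386-74008=20378
38. interest=⌊20378·163/10000⌋=332; principal=min(75546-332,20378)=20378; balance=20378-20378=0

1 34195 41351 2056510
2 33521 42025 2014485
3 32836 42710 1971775
4 32139 43407 1928368
5 31432 44114 1884254
6 30713 44833 1839421
7 29982 45564 1793857
8 29239 46307 1747550
9 28485 47061 1700489
10 27717 47829 1652660
11 26938 48608 1604052
12 26146 49400 1554652
13 25340 50206 1504446
14 24522 51024 1453422
15 23690 51856 1401566
16 22845 52701 1348865
17 21986 53560 1295305
18 21113 54433 1240872
19 20226 55320 1185552
20 19324 56222 1129330
21 18408 57138 1072192
22 17476 58070 1014122
23 16530 59016 955106
24 15568 59978 895128
25 14590 60956 834172
26 13597 61949 772223
27 12587 62959 709264
28 11561 63985 645279
29 10518 65028 580251
30 9458 66088 514163
31 8380 67166 446997
32 7286 68260 378737
33 6173 69373 309364
34 5042 70504 238860
35 3893 71653 167207
36 2725 72821 94386
37 1538 74008 20378
38 332 20378 0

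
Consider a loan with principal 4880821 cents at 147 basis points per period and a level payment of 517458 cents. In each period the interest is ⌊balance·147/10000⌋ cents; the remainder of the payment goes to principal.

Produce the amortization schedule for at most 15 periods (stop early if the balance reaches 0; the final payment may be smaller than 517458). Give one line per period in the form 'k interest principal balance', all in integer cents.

1. interest=⌊4880821·147/10000⌋=71748; principal=517458-71748=445710; balance=4880821-445710=4435111
2. interest=⌊4435111·147/10000⌋=65196; principal=517458-65196=452262; balance=4435111-452262=3982849
3. interest=⌊3982849·147/10000⌋=58547; principal=517458-58547=458911; balance=3982849-458911=3523938
4. interest=⌊3523938·147/10000⌋=51801; principal=517458-51801=465657; balance=3523938-465657=3058281
5. interest=⌊3058281·147/10000⌋=44956; principal=517458-44956=472502; balance=3058281-472502=2585779
6. interest=⌊2585779·147/10000⌋=38010; principal=517458-38010=479448; balance=2585779-479448=2106331
7. interest=⌊2106331·147/10000⌋=30963; principal=517458-30963=486495; balance=2106331-486495=1619836
8. interest=⌊1619836·147/10000⌋=23811; principal=517458-23811=493647; balance=1619836-493647=1126189
9. interest=⌊1126189·147/10000⌋=16554; principal=517458-16554=500904; balance=1126189-500904=625285
10. interest=⌊625285·147/10000⌋=9191; principal=517458-9191=508267; balance=625285-508267=117018
11. interest=⌊117018·147/10000⌋=1720; principal=min(517458-1720,117018)=117018; balance=117018-117018=0

1 71748 445710 4435111
2 65196 452262 3982849
3 58547 458911 3523938
4 51801 465657 3058281
5 44956 472502 2585779
6 38010 479448 2106331
7 30963 486495 1619836
8 23811 493647 1126189
9 16554 500904 625285
10 9191 508267 117018
11 1720 117018 0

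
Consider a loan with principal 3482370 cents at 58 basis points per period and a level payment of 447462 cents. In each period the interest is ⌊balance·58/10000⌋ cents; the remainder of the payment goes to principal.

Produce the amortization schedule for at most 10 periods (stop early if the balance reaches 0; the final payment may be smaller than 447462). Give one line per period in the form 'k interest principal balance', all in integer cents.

1 20197 427265 3055105
2 17719 429743 2625362
3 15227 432235 2193127
4 12720 434742 1758385
5 10198 437264 1321121
6 7662 439800 881321
7 5111 442351 438970
8 2546 438970 0

1. interest=⌊3482370·58/10000⌋=20197; principal=447462-20197=427265; balance=3482370-427265=3055105
2. interest=⌊3055105·58/10000⌋=17719; principal=447462-17719=429743; balance=3055105-429743=2625362
3. interest=⌊2625362·58/10000⌋=15227; principal=447462-15227=432235; balance=2625362-432235=2193127
4. interest=⌊2193127·58/10000⌋=12720; principal=447462-12720=434742; balance=2193127-434742=1758385
5. interest=⌊1758385·58/10000⌋=10198; principal=447462-10198=437264; balance=1758385-437264=1321121
6. interest=⌊1321121·58/10000⌋=7662; principal=447462-7662=439800; balance=1321121-439800=881321
7. interest=⌊881321·58/10000⌋=5111; principal=447462-5111=442351; balance=881321-442351=438970
8. interest=⌊438970·58/10000⌋=2546; principal=min(447462-2546,438970)=438970; balance=438970-438970=0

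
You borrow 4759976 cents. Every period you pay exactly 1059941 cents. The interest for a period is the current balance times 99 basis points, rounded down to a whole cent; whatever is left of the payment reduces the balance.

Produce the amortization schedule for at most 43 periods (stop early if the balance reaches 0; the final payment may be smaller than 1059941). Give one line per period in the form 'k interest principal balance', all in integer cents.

1. interest=⌊4759976·99/10000⌋=47123; principal=1059941-47123=1012818; balance=4759976-1012818=3747158
2. interest=⌊3747158·99/10000⌋=37096; principal=1059941-37096=1022845; balance=3747158-1022845=2724313
3. interest=⌊2724313·99/10000⌋=26970; principal=1059941-26970=1032971; balance=2724313-1032971=1691342
4. interest=⌊1691342·99/10000⌋=16744; principal=1059941-16744=1043197; balance=1691342-1043197=648145
5. interest=⌊648145·99/10000⌋=6416; principal=min(1059941-6416,648145)=648145; balance=648145-648145=0

1 47123 1012818 3747158
2 37096 1022845 2724313
3 26970 1032971 1691342
4 16744 1043197 648145
5 6416 648145 0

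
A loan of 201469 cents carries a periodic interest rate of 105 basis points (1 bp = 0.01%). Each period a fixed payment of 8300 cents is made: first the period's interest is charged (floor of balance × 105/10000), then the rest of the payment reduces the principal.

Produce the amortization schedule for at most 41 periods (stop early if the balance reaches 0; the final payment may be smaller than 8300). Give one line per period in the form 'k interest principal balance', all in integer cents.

1. interest=⌊201469·105/10000⌋=2115; principal=8300-2115=6185; balance=201469-6185=195284
2. interest=⌊195284·105/10000⌋=2050; principal=8300-2050=6250; balance=195284-6250=189034
3. interest=⌊189034·105/10000⌋=1984; principal=8300-1984=6316; balance=189034-6316=182718
4. interest=⌊182718·105/10000⌋=1918; principal=8300-1918=6382; balance=182718-6382=176336
5. interest=⌊176336·105/10000⌋=1851; principal=8300-1851=6449; balance=176336-6449=169887
6. interest=⌊169887·105/10000⌋=1783; principal=8300-1783=6517; balance=169887-6517=163370
7. interest=⌊163370·105/10000⌋=1715; principal=8300-1715=6585; balance=163370-6585=156785
8. interest=⌊156785·105/10000⌋=1646; principal=8300-1646=6654; balance=156785-6654=150131
9. interest=⌊150131·105/10000⌋=1576; principal=8300-1576=6724; balance=150131-6724=143407
10. interest=⌊143407·105/10000⌋=1505; principal=8300-1505=6795; balance=143407-6795=136612
11. interest=⌊136612·105/10000⌋=1434; principal=8300-1434=6866; balance=136612-6866=129746
12. interest=⌊129746·105/10000⌋=1362; principal=8300-1362=6938; balance=129746-6938=122808
13. interest=⌊122808·105/10000⌋=1289; principal=8300-1289=7011; balance=122808-7011=115797
14. interest=⌊115797·105/10000⌋=1215; principal=8300-1215=7085; balance=115797-7085=108712
15. interest=⌊108712·105/10000⌋=1141; principal=8300-1141=7159; balance=108712-7159=101553
16. interest=⌊101553·105/10000⌋=1066; principal=8300-1066=7234; balance=101553-7234=94319
17. interest=⌊94319·105/10000⌋=990; principal=8300-990=7310; balance=94319-7310=87009
18. interest=⌊87009·105/10000⌋=913; principal=8300-913=7387; balance=87009-7387=79622
19. interest=⌊79622·105/10000⌋=836; principal=8300-836=7464; balance=79622-7464=72158
20. interest=⌊72158·105/10000⌋=757; principal=8300-757=7543; balance=72158-7543=64615
21. interest=⌊64615·105/10000⌋=678; principal=8300-678=7622; balance=64615-7622=56993
22. interest=⌊56993·105/10000⌋=598; principal=8300-598=7702; balance=56993-7702=49291
23. interest=⌊49291·105/10000⌋=517; principal=8300-517=7783; balance=49291-7783=41508
24. interest=⌊41508·105/10000⌋=435; principal=8300-435=7865; balance=41508-7865=33643
25. interest=⌊33643·105/10000⌋=353; principal=8300-353=7947; balance=33643-7947=25696
26. interest=⌊25696·105/10000⌋=269; principal=8300-269=8031; balance=25696-8031=17665
27. interest=⌊17665·105/10000⌋=185; principal=8300-185=8115; balance=17665-8115=9550
28. interest=⌊9550·105/10000⌋=100; principal=8300-100=8200; balance=9550-8200=1350
29. interest=⌊1350·105/10000⌋=14; principal=min(8300-14,1350)=1350; balance=1350-1350=0

1 2115 6185 195284
2 2050 6250 189034
3 1984 6316 182718
4 1918 6382 176336
5 1851 6449 169887
6 1783 6517 163370
7 1715 6585 156785
8 1646 6654 150131
9 1576 6724 143407
10 1505 6795 136612
11 1434 6866 129746
12 1362 6938 122808
13 1289 7011 115797
14 1215 7085 108712
15 1141 7159 101553
16 1066 7234 94319
17 990 7310 87009
18 913 7387 79622
19 836 7464 72158
20 757 7543 64615
21 678 7622 56993
22 598 7702 49291
23 517 7783 41508
24 435 7865 33643
25 353 7947 25696
26 269 8031 17665
27 185 8115 9550
28 100 8200 1350
29 14 1350 0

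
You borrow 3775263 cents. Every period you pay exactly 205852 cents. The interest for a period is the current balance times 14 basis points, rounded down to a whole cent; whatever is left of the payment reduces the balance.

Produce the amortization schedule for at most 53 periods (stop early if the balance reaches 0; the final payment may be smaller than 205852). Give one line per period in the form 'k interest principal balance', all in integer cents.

1. interest=⌊3775263·14/10000⌋=5285; principal=205852-5285=200567; balance=3775263-200567=3574696
2. interest=⌊3574696·14/10000⌋=5004; principal=205852-5004=200848; balance=3574696-200848=3373848
3. interest=⌊3373848·14/10000⌋=4723; principal=205852-4723=201129; balance=3373848-201129=3172719
4. interest=⌊3172719·14/10000⌋=4441; principal=205852-4441=201411; balance=3172719-201411=2971308
5. interest=⌊2971308·14/10000⌋=4159; principal=205852-4159=201693; balance=2971308-201693=2769615
6. interest=⌊2769615·14/10000⌋=3877; principal=205852-3877=201975; balance=2769615-201975=2567640
7. interest=⌊2567640·14/10000⌋=3594; principal=205852-3594=202258; balance=2567640-202258=2365382
8. interest=⌊2365382·14/10000⌋=3311; principal=205852-3311=202541; balance=2365382-202541=2162841
9. interest=⌊2162841·14/10000⌋=3027; principal=205852-3027=202825; balance=2162841-202825=1960016
10. interest=⌊1960016·14/10000⌋=2744; principal=205852-2744=203108; balance=1960016-203108=1756908
11. interest=⌊1756908·14/10000⌋=2459; principal=205852-2459=203393; balance=1756908-203393=1553515
12. interest=⌊1553515·14/10000⌋=2174; principal=205852-2174=203678; balance=1553515-203678=1349837
13. interest=⌊1349837·14/10000⌋=1889; principal=205852-1889=203963; balance=1349837-203963=1145874
14. interest=⌊1145874·14/10000⌋=1604; principal=205852-1604=204248; balance=1145874-204248=941626
15. interest=⌊941626·14/10000⌋=1318; principal=205852-1318=204534; balance=941626-204534=737092
16. interest=⌊737092·14/10000⌋=1031; principal=205852-1031=204821; balance=737092-204821=532271
17. interest=⌊532271·14/10000⌋=745; principal=205852-745=205107; balance=532271-205107=327164
18. interest=⌊327164·14/10000⌋=458; principal=205852-458=205394; balance=327164-205394=121770
19. interest=⌊121770·14/10000⌋=170; principal=min(205852-170,121770)=121770; balance=121770-121770=0

1 5285 200567 3574696
2 5004 200848 3373848
3 4723 201129 3172719
4 4441 201411 2971308
5 4159 201693 2769615
6 3877 201975 2567640
7 3594 202258 2365382
8 3311 202541 2162841
9 3027 202825 1960016
10 2744 203108 1756908
11 2459 203393 1553515
12 2174 203678 1349837
13 1889 203963 1145874
14 1604 204248 941626
15 1318 204534 737092
16 1031 204821 532271
17 745 205107 327164
18 458 205394 121770
19 170 121770 0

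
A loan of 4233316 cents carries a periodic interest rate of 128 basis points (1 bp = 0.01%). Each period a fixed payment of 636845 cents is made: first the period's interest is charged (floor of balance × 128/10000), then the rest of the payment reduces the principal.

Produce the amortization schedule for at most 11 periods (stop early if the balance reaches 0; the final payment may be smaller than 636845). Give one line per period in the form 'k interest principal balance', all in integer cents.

1. interest=⌊4233316·128/10000⌋=54186; principal=636845-54186=582659; balance=4233316-582659=3650657
2. interest=⌊3650657·128/10000⌋=46728; principal=636845-46728=590117; balance=3650657-590117=3060540
3. interest=⌊3060540·128/10000⌋=39174; principal=636845-39174=597671; balance=3060540-597671=2462869
4. interest=⌊2462869·128/10000⌋=31524; principal=636845-31524=605321; balance=2462869-605321=1857548
5. interest=⌊1857548·128/10000⌋=23776; principal=636845-23776=613069; balance=1857548-613069=1244479
6. interest=⌊1244479·128/10000⌋=15929; principal=636845-15929=620916; balance=1244479-620916=623563
7. interest=⌊623563·128/10000⌋=7981; principal=min(636845-7981,623563)=623563; balance=623563-623563=0

1 54186 582659 3650657
2 46728 590117 3060540
3 39174 597671 2462869
4 31524 605321 1857548
5 23776 613069 1244479
6 15929 620916 623563
7 7981 623563 0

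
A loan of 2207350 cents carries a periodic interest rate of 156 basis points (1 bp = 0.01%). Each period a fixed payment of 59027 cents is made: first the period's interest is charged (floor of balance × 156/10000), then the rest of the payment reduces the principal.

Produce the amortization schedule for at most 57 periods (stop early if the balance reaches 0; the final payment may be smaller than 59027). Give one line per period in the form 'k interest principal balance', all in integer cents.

1. interest=⌊2207350·156/10000⌋=34434; principal=59027-34434=24593; balance=2207350-24593=2182757
2. interest=⌊2182757·156/10000⌋=34051; principal=59027-34051=24976; balance=2182757-24976=2157781
3. interest=⌊2157781·156/10000⌋=33661; principal=59027-33661=25366; balance=2157781-25366=2132415
4. interest=⌊2132415·156/10000⌋=33265; principal=59027-33265=25762; balance=2132415-25762=2106653
5. interest=⌊2106653·156/10000⌋=32863; principal=59027-32863=26164; balance=2106653-26164=2080489
6. interest=⌊2080489·156/10000⌋=32455; principal=59027-32455=26572; balance=2080489-26572=2053917
7. interest=⌊2053917·156/10000⌋=32041; principal=59027-32041=26986; balance=2053917-26986=2026931
8. interest=⌊2026931·156/10000⌋=31620; principal=59027-31620=27407; balance=2026931-27407=1999524
9. interest=⌊1999524·156/10000⌋=31192; principal=59027-31192=27835; balance=1999524-27835=1971689
10. interest=⌊1971689·156/10000⌋=30758; principal=59027-30758=28269; balance=1971689-28269=1943420
11. interest=⌊1943420·156/10000⌋=30317; principal=59027-30317=28710; balance=1943420-28710=1914710
12. interest=⌊1914710·156/10000⌋=29869; principal=59027-29869=29158; balance=1914710-29158=1885552
13. interest=⌊1885552·156/10000⌋=29414; principal=59027-29414=29613; balance=1885552-29613=1855939
14. interest=⌊1855939·156/10000⌋=28952; principal=59027-28952=30075; balance=1855939-30075=1825864
15. interest=⌊1825864·156/10000⌋=28483; principal=59027-28483=30544; balance=1825864-30544=1795320
16. interest=⌊1795320·156/10000⌋=28006; principal=59027-28006=31021; balance=1795320-31021=1764299
17. interest=⌊1764299·156/10000⌋=27523; principal=59027-27523=31504; balance=1764299-31504=1732795
18. interest=⌊1732795·156/10000⌋=27031; principal=59027-27031=31996; balance=1732795-31996=1700799
19. interest=⌊1700799·156/10000⌋=26532; principal=59027-26532=32495; balance=1700799-32495=1668304
20. interest=⌊1668304·156/10000⌋=26025; principal=59027-26025=33002; balance=1668304-33002=1635302
21. interest=⌊1635302·156/10000⌋=25510; principal=59027-25510=33517; balance=1635302-33517=1601785
22. interest=⌊1601785·156/10000⌋=24987; principal=59027-24987=34040; balance=1601785-34040=1567745
23. interest=⌊1567745·156/10000⌋=24456; principal=59027-24456=34571; balance=1567745-34571=1533174
24. interest=⌊1533174·156/10000⌋=23917; principal=59027-23917=35110; balance=1533174-35110=1498064
25. interest=⌊1498064·156/10000⌋=23369; principal=59027-23369=35658; balance=1498064-35658=1462406
26. interest=⌊1462406·156/10000⌋=22813; principal=59027-22813=36214; balance=1462406-36214=1426192
27. interest=⌊1426192·156/10000⌋=22248; principal=59027-22248=36779; balance=1426192-36779=1389413
28. interest=⌊1389413·156/10000⌋=21674; principal=59027-21674=37353; balance=1389413-37353=1352060
29. interest=⌊1352060·156/10000⌋=21092; principal=59027-21092=37935; balance=1352060-37935=1314125
30. interest=⌊1314125·156/10000⌋=20500; principal=59027-20500=38527; balance=1314125-38527=1275598
31. interest=⌊1275598·156/10000⌋=19899; principal=59027-19899=39128; balance=1275598-39128=1236470
32. interest=⌊1236470·156/10000⌋=19288; principal=59027-19288=39739; balance=1236470-39739=1196731
33. interest=⌊1196731·156/10000⌋=18669; principal=59027-18669=40358; balance=1196731-40358=1156373
34. interest=⌊1156373·156/10000⌋=18039; principal=59027-18039=40988; balance=1156373-40988=1115385
35. interest=⌊1115385·156/10000⌋=17400; principal=59027-17400=41627; balance=1115385-41627=1073758
36. interest=⌊1073758·156/10000⌋=16750; principal=59027-16750=42277; balance=1073758-42277=1031481
37. interest=⌊1031481·156/10000⌋=16091; principal=59027-16091=42936; balance=1031481-42936=988545
38. interest=⌊988545·156/10000⌋=15421; principal=59027-15421=43606; balance=988545-43606=944939
39. interest=⌊944939·156/10000⌋=14741; principal=59027-14741=44286; balance=944939-44286=900653
40. interest=⌊900653·156/10000⌋=14050; principal=59027-14050=44977; balance=900653-44977=855676
41. interest=⌊855676·156/10000⌋=13348; principal=59027-13348=45679; balance=855676-45679=809997
42. interest=⌊809997·156/10000⌋=12635; principal=59027-12635=46392; balance=809997-46392=763605
43. interest=⌊763605·156/10000⌋=11912; principal=59027-11912=47115; balance=763605-47115=716490
44. interest=⌊716490·156/10000⌋=11177; principal=59027-11177=47850; balance=716490-47850=668640
45. interest=⌊668640·156/10000⌋=10430; principal=59027-10430=48597; balance=668640-48597=620043
46. interest=⌊620043·156/10000⌋=9672; principal=59027-9672=49355; balance=620043-49355=570688
47. interest=⌊570688·156/10000⌋=8902; principal=59027-8902=50125; balance=570688-50125=520563
48. interest=⌊520563·156/10000⌋=8120; principal=59027-8120=50907; balance=520563-50907=469656
49. interest=⌊469656·156/10000⌋=7326; principal=59027-7326=51701; balance=469656-51701=417955
50. interest=⌊417955·156/10000⌋=6520; principal=59027-6520=52507; balance=417955-52507=365448
51. interest=⌊365448·156/10000⌋=5700; principal=59027-5700=53327; balance=365448-53327=312121
52. interest=⌊312121·156/10000⌋=4869; principal=59027-4869=54158; balance=312121-54158=257963
53. interest=⌊257963·156/10000⌋=4024; principal=59027-4024=55003; balance=257963-55003=202960
54. interest=⌊202960·156/10000⌋=3166; principal=59027-3166=55861; balance=202960-55861=147099
55. interest=⌊147099·156/10000⌋=2294; principal=59027-2294=56733; balance=147099-56733=90366
56. interest=⌊90366·156/10000⌋=1409; principal=59027-1409=57618; balance=90366-57618=32748
57. interest=⌊32748·156/10000⌋=510; principal=min(59027-510,32748)=32748; balance=32748-32748=0

1 34434 24593 2182757
2 34051 24976 2157781
3 33661 25366 2132415
4 33265 25762 2106653
5 32863 26164 2080489
6 32455 26572 2053917
7 32041 26986 2026931
8 31620 27407 1999524
9 31192 27835 1971689
10 30758 28269 1943420
11 30317 28710 1914710
12 29869 29158 1885552
13 29414 29613 1855939
14 28952 30075 1825864
15 28483 30544 1795320
16 28006 31021 1764299
17 27523 31504 1732795
18 27031 31996 1700799
19 26532 32495 1668304
20 26025 33002 1635302
21 25510 33517 1601785
22 24987 34040 1567745
23 24456 34571 1533174
24 23917 35110 1498064
25 23369 35658 1462406
26 22813 36214 1426192
27 22248 36779 1389413
28 21674 37353 1352060
29 21092 37935 1314125
30 20500 38527 1275598
31 19899 39128 1236470
32 19288 39739 1196731
33 18669 40358 1156373
34 18039 40988 1115385
35 17400 41627 1073758
36 16750 42277 1031481
37 16091 42936 988545
38 15421 43606 944939
39 14741 44286 900653
40 14050 44977 855676
41 13348 45679 809997
42 12635 46392 763605
43 11912 47115 716490
44 11177 47850 668640
45 10430 48597 620043
46 9672 49355 570688
47 8902 50125 520563
48 8120 50907 469656
49 7326 51701 417955
50 6520 52507 365448
51 5700 53327 312121
52 4869 54158 257963
53 4024 55003 202960
54 3166 55861 147099
55 2294 56733 90366
56 1409 57618 32748
57 510 32748 0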